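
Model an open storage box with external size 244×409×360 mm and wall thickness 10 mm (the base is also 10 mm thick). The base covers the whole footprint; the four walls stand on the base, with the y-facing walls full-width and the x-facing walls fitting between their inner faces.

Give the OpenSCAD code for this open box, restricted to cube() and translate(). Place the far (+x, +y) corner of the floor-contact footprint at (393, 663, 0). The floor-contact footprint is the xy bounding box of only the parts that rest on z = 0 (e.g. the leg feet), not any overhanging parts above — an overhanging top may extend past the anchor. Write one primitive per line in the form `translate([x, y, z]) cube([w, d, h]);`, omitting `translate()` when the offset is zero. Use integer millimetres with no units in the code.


translate([149, 254, 0]) cube([244, 409, 10]);
translate([149, 254, 10]) cube([244, 10, 350]);
translate([149, 653, 10]) cube([244, 10, 350]);
translate([149, 264, 10]) cube([10, 389, 350]);
translate([383, 264, 10]) cube([10, 389, 350]);


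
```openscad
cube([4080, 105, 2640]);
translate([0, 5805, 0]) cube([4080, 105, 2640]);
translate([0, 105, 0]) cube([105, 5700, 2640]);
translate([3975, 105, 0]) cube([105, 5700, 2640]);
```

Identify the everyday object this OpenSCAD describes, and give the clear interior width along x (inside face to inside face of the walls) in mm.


A house (or room) frame. The interior width is 3870 mm.

Four 2640 mm walls enclosing a rectangle with no floor or roof — a room or house frame. Outside width is 4080 mm and wall thickness is 105 mm, so the interior width is 4080 − 2 × 105 = 3870 mm.


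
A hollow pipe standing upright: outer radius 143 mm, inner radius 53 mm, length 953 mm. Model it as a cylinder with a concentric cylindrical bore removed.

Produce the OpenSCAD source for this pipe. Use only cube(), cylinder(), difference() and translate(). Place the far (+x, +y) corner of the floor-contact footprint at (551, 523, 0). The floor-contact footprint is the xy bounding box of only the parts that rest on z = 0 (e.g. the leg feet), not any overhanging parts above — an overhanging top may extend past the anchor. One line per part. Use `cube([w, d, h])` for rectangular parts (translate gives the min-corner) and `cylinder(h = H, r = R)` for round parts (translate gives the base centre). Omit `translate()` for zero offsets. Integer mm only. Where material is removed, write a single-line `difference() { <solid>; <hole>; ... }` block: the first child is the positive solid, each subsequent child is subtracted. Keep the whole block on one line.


difference() { translate([408, 380, 0]) cylinder(h = 953, r = 143); translate([408, 380, 0]) cylinder(h = 953, r = 53); }


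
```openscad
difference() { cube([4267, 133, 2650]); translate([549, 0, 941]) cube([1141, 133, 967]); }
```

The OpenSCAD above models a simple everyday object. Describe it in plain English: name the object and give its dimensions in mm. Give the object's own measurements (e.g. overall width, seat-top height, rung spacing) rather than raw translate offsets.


A wall 4267 mm long (x), 133 mm thick (y), 2650 mm tall, with a rectangular window opening cut through it. The opening is 1141 mm wide and 967 mm tall; its sill is at z = 941 mm and its near (−x) edge is 549 mm from the wall's −x end. The opening passes through the full wall thickness.


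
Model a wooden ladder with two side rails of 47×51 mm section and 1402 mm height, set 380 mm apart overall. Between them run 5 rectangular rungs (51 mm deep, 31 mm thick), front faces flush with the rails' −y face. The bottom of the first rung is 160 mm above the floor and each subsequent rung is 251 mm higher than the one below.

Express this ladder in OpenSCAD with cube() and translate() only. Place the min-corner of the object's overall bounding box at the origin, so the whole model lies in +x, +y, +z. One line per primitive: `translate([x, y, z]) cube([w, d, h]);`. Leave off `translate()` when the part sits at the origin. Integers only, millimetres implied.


cube([47, 51, 1402]);
translate([333, 0, 0]) cube([47, 51, 1402]);
translate([47, 0, 160]) cube([286, 51, 31]);
translate([47, 0, 411]) cube([286, 51, 31]);
translate([47, 0, 662]) cube([286, 51, 31]);
translate([47, 0, 913]) cube([286, 51, 31]);
translate([47, 0, 1164]) cube([286, 51, 31]);


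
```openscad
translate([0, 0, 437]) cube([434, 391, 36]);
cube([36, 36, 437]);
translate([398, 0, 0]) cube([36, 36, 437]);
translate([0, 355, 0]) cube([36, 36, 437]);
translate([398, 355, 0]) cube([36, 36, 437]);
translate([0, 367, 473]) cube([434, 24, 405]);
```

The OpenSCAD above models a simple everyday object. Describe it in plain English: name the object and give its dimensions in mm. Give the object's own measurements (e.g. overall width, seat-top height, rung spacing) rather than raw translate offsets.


A chair. The seat is a 434×391×36 mm slab with its top at z = 473 mm, on four 36×36 mm corner legs (flush with the seat edges, standing on z = 0). A flat backrest 24 mm thick, 405 mm tall, spans the full seat width and rises from the seat top along its +y edge, rear face flush with the rear of the seat.


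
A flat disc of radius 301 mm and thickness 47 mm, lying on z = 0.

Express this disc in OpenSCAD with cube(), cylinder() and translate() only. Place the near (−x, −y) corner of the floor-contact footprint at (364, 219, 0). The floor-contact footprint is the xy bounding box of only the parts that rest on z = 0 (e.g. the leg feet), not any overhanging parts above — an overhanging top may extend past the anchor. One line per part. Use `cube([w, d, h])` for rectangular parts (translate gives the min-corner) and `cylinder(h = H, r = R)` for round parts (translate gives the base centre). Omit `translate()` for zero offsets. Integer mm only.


translate([665, 520, 0]) cylinder(h = 47, r = 301);


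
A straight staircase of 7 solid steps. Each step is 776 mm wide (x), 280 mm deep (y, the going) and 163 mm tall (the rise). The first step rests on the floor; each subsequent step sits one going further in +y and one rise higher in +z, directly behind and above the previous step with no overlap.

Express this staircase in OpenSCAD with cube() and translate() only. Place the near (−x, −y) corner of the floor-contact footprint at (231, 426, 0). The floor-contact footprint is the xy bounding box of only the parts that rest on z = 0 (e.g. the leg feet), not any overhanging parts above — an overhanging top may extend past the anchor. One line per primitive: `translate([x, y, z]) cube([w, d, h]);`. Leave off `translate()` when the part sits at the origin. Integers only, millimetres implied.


translate([231, 426, 0]) cube([776, 280, 163]);
translate([231, 706, 163]) cube([776, 280, 163]);
translate([231, 986, 326]) cube([776, 280, 163]);
translate([231, 1266, 489]) cube([776, 280, 163]);
translate([231, 1546, 652]) cube([776, 280, 163]);
translate([231, 1826, 815]) cube([776, 280, 163]);
translate([231, 2106, 978]) cube([776, 280, 163]);


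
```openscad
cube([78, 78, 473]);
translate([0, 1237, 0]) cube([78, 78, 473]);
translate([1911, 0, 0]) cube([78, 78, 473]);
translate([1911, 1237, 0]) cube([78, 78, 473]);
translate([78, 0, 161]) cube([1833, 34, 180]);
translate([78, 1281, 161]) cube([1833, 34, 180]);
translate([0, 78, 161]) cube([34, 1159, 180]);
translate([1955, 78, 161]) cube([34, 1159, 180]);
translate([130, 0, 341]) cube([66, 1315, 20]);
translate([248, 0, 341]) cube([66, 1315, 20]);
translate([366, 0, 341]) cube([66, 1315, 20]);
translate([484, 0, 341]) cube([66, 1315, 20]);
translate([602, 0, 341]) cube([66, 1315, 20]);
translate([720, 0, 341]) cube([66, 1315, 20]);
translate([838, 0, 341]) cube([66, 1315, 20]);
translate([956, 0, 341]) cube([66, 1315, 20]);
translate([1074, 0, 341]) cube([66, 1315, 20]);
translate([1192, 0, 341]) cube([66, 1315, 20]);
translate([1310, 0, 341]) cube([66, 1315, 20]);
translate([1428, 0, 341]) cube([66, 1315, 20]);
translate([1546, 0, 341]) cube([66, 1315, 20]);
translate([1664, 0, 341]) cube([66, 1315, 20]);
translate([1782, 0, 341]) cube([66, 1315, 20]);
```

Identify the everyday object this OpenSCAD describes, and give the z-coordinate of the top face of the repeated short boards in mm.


A bed frame. The slat-top height is 361 mm.

Four posts, four rails, and a row of slats — a bed frame. Slats sit on the rails at z = 161 + 180 = 341; with slat thickness 20, the top is 361 mm.


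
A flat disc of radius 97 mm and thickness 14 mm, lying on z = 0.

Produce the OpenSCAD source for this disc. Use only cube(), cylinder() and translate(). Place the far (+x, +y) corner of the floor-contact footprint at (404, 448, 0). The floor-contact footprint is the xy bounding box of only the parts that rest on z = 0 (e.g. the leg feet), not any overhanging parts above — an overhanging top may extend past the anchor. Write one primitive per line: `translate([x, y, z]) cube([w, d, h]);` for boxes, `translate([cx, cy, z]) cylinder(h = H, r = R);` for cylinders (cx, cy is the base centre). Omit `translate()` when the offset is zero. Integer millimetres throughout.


translate([307, 351, 0]) cylinder(h = 14, r = 97);


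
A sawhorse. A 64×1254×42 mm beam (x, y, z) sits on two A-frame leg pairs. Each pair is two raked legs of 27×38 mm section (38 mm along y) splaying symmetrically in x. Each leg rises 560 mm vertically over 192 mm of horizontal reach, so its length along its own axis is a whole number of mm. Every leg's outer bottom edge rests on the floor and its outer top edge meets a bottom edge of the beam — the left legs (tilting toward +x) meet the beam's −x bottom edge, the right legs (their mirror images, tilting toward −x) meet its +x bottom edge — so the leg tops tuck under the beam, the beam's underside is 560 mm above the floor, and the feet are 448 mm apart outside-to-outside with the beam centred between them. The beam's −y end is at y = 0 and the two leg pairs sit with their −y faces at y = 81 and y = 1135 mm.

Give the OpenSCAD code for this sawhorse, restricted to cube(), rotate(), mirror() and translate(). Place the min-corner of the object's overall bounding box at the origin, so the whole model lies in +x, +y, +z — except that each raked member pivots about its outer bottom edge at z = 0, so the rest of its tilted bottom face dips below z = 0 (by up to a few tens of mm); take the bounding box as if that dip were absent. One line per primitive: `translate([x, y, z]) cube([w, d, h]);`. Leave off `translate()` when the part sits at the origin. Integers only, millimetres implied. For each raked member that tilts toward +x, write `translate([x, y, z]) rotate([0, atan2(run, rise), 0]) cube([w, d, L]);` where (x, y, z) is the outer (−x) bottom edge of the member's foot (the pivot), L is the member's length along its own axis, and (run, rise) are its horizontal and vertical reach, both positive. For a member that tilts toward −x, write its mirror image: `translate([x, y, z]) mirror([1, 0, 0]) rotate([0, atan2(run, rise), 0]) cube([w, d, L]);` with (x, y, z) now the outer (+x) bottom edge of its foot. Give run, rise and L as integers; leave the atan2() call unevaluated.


// leg length = √(192² + 560²) = 592
// right-leg outer foot x = 2·192 + 64 = 448
// beam min-corner = (192, 0, 560)
translate([192, 0, 560]) cube([64, 1254, 42]);
translate([0, 81, 0]) rotate([0, atan2(192, 560), 0]) cube([27, 38, 592]);
translate([448, 81, 0]) mirror([1, 0, 0]) rotate([0, atan2(192, 560), 0]) cube([27, 38, 592]);
translate([0, 1135, 0]) rotate([0, atan2(192, 560), 0]) cube([27, 38, 592]);
translate([448, 1135, 0]) mirror([1, 0, 0]) rotate([0, atan2(192, 560), 0]) cube([27, 38, 592]);


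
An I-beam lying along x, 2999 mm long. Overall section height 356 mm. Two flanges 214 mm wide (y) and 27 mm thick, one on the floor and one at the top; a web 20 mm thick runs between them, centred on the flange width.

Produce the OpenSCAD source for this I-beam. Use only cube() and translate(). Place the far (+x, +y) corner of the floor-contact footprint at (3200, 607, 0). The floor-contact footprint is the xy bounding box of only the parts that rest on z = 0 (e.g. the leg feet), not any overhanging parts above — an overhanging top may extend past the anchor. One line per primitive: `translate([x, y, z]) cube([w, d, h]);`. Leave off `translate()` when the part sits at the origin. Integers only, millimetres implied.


translate([201, 393, 0]) cube([2999, 214, 27]);
translate([201, 490, 27]) cube([2999, 20, 302]);
translate([201, 393, 329]) cube([2999, 214, 27]);


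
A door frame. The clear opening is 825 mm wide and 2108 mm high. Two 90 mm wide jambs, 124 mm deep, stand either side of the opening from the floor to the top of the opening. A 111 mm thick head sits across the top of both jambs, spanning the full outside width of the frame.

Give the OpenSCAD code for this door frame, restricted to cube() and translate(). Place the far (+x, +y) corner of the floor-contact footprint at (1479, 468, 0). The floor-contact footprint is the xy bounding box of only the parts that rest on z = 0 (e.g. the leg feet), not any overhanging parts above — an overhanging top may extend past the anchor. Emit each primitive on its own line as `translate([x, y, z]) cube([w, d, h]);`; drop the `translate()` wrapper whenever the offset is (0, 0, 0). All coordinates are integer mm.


translate([474, 344, 0]) cube([90, 124, 2108]);
translate([1389, 344, 0]) cube([90, 124, 2108]);
translate([474, 344, 2108]) cube([1005, 124, 111]);


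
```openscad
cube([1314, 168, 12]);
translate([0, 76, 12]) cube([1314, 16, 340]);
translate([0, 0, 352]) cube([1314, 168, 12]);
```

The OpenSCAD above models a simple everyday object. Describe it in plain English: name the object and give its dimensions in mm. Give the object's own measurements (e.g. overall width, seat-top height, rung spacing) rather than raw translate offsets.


An I-beam lying along x, 1314 mm long. Overall section height 364 mm. Two flanges 168 mm wide (y) and 12 mm thick, one on the floor and one at the top; a web 16 mm thick runs between them, centred on the flange width.


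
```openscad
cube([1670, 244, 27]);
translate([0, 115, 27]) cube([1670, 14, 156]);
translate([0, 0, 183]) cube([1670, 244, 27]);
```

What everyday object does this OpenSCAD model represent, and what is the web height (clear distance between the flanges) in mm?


An I-beam. The web height is 156 mm.

Two wide flanges with a thin centred web — an I-beam. Overall 210 mm minus two 27 mm flanges gives a web of 210 − 2·27 = 156 mm.


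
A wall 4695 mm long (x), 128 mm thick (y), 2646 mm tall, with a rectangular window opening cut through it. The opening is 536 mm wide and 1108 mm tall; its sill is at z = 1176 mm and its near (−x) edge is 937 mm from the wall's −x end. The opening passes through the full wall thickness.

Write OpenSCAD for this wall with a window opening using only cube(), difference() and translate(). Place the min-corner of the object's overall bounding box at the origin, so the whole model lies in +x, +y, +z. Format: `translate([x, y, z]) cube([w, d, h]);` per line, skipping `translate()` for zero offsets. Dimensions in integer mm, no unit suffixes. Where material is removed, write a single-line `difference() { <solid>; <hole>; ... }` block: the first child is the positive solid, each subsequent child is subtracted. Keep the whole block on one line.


difference() { cube([4695, 128, 2646]); translate([937, 0, 1176]) cube([536, 128, 1108]); }


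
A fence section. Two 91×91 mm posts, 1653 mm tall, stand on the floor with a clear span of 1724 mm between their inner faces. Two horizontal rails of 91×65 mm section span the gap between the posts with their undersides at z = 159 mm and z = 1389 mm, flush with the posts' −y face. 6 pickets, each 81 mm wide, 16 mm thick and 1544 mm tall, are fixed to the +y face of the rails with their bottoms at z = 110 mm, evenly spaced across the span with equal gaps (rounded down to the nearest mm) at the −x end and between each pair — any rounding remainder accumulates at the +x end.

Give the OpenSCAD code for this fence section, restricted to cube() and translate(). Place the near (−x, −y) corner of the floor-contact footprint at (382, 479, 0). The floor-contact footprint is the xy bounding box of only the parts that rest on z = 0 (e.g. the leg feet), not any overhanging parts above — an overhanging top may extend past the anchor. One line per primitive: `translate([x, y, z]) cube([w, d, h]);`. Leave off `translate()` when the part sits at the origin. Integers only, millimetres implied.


translate([382, 479, 0]) cube([91, 91, 1653]);
translate([2197, 479, 0]) cube([91, 91, 1653]);
translate([473, 479, 159]) cube([1724, 91, 65]);
translate([473, 479, 1389]) cube([1724, 91, 65]);
translate([649, 570, 110]) cube([81, 16, 1544]);
translate([906, 570, 110]) cube([81, 16, 1544]);
translate([1163, 570, 110]) cube([81, 16, 1544]);
translate([1420, 570, 110]) cube([81, 16, 1544]);
translate([1677, 570, 110]) cube([81, 16, 1544]);
translate([1934, 570, 110]) cube([81, 16, 1544]);


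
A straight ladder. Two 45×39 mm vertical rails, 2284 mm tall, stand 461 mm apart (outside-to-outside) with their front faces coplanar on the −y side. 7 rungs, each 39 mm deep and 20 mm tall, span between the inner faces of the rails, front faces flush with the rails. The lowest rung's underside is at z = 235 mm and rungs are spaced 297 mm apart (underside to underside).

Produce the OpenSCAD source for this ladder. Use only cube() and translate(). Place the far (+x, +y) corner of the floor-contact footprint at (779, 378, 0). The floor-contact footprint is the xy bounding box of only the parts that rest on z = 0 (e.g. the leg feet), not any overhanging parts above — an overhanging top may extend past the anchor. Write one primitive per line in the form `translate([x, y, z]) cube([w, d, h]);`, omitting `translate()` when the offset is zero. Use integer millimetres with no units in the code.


// rung span = 461 - 2*45 = 371
// rung[k] z = 235 + k*297
translate([318, 339, 0]) cube([45, 39, 2284]);
translate([734, 339, 0]) cube([45, 39, 2284]);
translate([363, 339, 235]) cube([371, 39, 20]);
translate([363, 339, 532]) cube([371, 39, 20]);
translate([363, 339, 829]) cube([371, 39, 20]);
translate([363, 339, 1126]) cube([371, 39, 20]);
translate([363, 339, 1423]) cube([371, 39, 20]);
translate([363, 339, 1720]) cube([371, 39, 20]);
translate([363, 339, 2017]) cube([371, 39, 20]);


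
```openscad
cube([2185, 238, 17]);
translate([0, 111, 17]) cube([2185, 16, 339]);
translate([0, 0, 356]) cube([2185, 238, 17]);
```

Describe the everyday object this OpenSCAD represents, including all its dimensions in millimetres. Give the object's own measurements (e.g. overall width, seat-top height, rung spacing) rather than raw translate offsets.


An I-beam lying along x, 2185 mm long. Overall section height 373 mm. Two flanges 238 mm wide (y) and 17 mm thick, one on the floor and one at the top; a web 16 mm thick runs between them, centred on the flange width.


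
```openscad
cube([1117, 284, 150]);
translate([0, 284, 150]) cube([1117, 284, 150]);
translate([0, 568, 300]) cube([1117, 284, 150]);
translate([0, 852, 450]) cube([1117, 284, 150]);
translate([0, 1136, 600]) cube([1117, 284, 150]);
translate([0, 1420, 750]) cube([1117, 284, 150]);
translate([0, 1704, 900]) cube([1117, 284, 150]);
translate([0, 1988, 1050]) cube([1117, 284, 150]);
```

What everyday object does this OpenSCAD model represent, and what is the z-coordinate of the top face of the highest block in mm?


A staircase. The total rise is 1200 mm.

8 identical blocks, each offset up and back from the previous — a staircase. Each step is 150 mm tall and there are 8 of them, so the total rise is 8 × 150 = 1200 mm.


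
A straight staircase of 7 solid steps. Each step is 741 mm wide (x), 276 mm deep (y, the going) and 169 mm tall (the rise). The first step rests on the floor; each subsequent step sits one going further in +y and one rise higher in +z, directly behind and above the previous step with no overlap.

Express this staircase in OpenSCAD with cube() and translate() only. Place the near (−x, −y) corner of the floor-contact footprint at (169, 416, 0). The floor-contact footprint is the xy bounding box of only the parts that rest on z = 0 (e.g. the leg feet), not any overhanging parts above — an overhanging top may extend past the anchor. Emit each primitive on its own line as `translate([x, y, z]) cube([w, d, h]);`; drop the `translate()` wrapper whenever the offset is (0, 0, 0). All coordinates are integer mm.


translate([169, 416, 0]) cube([741, 276, 169]);
translate([169, 692, 169]) cube([741, 276, 169]);
translate([169, 968, 338]) cube([741, 276, 169]);
translate([169, 1244, 507]) cube([741, 276, 169]);
translate([169, 1520, 676]) cube([741, 276, 169]);
translate([169, 1796, 845]) cube([741, 276, 169]);
translate([169, 2072, 1014]) cube([741, 276, 169]);


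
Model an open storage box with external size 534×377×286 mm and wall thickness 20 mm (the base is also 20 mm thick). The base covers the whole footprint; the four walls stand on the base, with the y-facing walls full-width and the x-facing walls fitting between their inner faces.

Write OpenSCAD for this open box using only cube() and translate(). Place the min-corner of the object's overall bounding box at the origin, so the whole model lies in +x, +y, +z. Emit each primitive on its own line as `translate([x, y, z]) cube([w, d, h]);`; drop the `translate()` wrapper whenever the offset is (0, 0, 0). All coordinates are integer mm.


cube([534, 377, 20]);
translate([0, 0, 20]) cube([534, 20, 266]);
translate([0, 357, 20]) cube([534, 20, 266]);
translate([0, 20, 20]) cube([20, 337, 266]);
translate([514, 20, 20]) cube([20, 337, 266]);


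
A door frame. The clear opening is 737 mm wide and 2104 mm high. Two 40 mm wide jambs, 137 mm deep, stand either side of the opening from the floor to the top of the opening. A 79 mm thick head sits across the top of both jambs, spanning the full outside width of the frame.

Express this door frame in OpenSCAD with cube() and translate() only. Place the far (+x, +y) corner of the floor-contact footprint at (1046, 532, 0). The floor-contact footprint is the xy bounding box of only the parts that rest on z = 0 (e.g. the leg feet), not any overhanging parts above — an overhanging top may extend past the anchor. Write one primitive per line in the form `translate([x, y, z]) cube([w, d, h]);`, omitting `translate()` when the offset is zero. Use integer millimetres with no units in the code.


translate([229, 395, 0]) cube([40, 137, 2104]);
translate([1006, 395, 0]) cube([40, 137, 2104]);
translate([229, 395, 2104]) cube([817, 137, 79]);


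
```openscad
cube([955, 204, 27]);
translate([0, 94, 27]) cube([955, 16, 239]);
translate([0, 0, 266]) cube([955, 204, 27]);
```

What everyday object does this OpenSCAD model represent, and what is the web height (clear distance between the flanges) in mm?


An I-beam. The web height is 239 mm.

Two wide flanges with a thin centred web — an I-beam. Overall 293 mm minus two 27 mm flanges gives a web of 293 − 2·27 = 239 mm.


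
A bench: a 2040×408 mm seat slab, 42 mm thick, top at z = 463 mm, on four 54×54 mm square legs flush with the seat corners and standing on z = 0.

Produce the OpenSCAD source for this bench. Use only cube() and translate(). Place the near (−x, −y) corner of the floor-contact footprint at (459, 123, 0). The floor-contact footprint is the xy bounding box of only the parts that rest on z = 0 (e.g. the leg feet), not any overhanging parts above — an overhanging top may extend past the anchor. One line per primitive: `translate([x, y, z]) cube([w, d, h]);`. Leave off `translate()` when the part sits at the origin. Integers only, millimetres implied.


translate([459, 123, 421]) cube([2040, 408, 42]);
translate([459, 123, 0]) cube([54, 54, 421]);
translate([459, 477, 0]) cube([54, 54, 421]);
translate([2445, 123, 0]) cube([54, 54, 421]);
translate([2445, 477, 0]) cube([54, 54, 421]);


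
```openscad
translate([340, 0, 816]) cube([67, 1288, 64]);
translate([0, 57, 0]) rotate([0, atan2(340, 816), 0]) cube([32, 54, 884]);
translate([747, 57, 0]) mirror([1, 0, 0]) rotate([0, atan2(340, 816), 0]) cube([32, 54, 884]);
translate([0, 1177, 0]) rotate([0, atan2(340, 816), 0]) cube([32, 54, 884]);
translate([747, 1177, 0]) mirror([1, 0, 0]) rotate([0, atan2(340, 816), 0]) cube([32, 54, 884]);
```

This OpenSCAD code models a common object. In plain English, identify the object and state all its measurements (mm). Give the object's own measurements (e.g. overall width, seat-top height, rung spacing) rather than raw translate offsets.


A sawhorse. A 67×1288×64 mm beam (x, y, z) sits on two A-frame leg pairs. Each pair is two raked legs of 32×54 mm section (54 mm along y) splaying symmetrically in x. Each leg rises 816 mm vertically over 340 mm of horizontal reach and is 884 mm long along its own axis. Every leg's outer bottom edge rests on the floor and its outer top edge meets a bottom edge of the beam — the left legs (tilting toward +x) meet the beam's −x bottom edge, the right legs (their mirror images, tilting toward −x) meet its +x bottom edge — so the leg tops tuck under the beam, the beam's underside is 816 mm above the floor, and the feet are 747 mm apart outside-to-outside with the beam centred between them. The two leg pairs are set in 57 mm from either end of the beam.


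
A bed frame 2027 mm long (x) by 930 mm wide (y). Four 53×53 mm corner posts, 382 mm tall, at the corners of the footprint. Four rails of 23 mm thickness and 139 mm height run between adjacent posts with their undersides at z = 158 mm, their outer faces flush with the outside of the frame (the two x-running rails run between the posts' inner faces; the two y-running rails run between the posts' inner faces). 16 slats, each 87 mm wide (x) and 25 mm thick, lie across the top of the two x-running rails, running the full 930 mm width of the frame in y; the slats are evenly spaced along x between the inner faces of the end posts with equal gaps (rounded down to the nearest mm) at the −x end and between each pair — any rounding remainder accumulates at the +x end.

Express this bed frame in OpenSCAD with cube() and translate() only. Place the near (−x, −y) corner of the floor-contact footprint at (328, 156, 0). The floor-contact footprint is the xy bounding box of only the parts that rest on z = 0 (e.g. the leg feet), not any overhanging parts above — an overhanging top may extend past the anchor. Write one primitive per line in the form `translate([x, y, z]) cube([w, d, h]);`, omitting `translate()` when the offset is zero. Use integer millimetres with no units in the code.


translate([328, 156, 0]) cube([53, 53, 382]);
translate([328, 1033, 0]) cube([53, 53, 382]);
translate([2302, 156, 0]) cube([53, 53, 382]);
translate([2302, 1033, 0]) cube([53, 53, 382]);
translate([381, 156, 158]) cube([1921, 23, 139]);
translate([381, 1063, 158]) cube([1921, 23, 139]);
translate([328, 209, 158]) cube([23, 824, 139]);
translate([2332, 209, 158]) cube([23, 824, 139]);
translate([412, 156, 297]) cube([87, 930, 25]);
translate([530, 156, 297]) cube([87, 930, 25]);
translate([648, 156, 297]) cube([87, 930, 25]);
translate([766, 156, 297]) cube([87, 930, 25]);
translate([884, 156, 297]) cube([87, 930, 25]);
translate([1002, 156, 297]) cube([87, 930, 25]);
translate([1120, 156, 297]) cube([87, 930, 25]);
translate([1238, 156, 297]) cube([87, 930, 25]);
translate([1356, 156, 297]) cube([87, 930, 25]);
translate([1474, 156, 297]) cube([87, 930, 25]);
translate([1592, 156, 297]) cube([87, 930, 25]);
translate([1710, 156, 297]) cube([87, 930, 25]);
translate([1828, 156, 297]) cube([87, 930, 25]);
translate([1946, 156, 297]) cube([87, 930, 25]);
translate([2064, 156, 297]) cube([87, 930, 25]);
translate([2182, 156, 297]) cube([87, 930, 25]);


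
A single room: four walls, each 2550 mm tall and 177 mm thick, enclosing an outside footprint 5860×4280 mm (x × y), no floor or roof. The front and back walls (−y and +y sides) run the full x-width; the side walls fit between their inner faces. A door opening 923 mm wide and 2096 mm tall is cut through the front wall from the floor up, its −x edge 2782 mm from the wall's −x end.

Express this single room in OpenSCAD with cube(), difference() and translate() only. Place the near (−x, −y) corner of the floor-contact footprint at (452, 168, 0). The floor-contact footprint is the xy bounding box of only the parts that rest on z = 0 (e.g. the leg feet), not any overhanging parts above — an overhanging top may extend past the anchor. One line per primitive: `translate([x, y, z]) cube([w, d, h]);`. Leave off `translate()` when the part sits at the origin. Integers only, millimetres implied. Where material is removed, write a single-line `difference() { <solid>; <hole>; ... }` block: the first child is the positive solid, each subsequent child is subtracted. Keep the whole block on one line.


difference() { translate([452, 168, 0]) cube([5860, 177, 2550]); translate([3234, 168, 0]) cube([923, 177, 2096]); }
translate([452, 4271, 0]) cube([5860, 177, 2550]);
translate([452, 345, 0]) cube([177, 3926, 2550]);
translate([6135, 345, 0]) cube([177, 3926, 2550]);


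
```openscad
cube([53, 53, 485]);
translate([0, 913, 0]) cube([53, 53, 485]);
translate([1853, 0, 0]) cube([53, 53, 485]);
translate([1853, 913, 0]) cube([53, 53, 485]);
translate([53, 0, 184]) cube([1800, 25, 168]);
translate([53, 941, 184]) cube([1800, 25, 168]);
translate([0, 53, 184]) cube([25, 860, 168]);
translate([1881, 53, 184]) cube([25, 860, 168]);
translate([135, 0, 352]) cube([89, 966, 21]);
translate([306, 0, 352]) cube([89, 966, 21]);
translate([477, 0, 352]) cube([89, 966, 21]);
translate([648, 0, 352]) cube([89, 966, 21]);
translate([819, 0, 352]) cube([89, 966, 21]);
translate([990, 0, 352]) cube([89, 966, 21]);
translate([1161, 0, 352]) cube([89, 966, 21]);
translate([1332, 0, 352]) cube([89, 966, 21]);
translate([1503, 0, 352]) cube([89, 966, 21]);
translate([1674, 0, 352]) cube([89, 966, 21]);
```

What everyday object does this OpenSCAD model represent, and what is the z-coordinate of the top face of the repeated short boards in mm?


A bed frame. The slat-top height is 373 mm.

Four posts, four rails, and a row of slats — a bed frame. Slats sit on the rails at z = 184 + 168 = 352; with slat thickness 21, the top is 373 mm.


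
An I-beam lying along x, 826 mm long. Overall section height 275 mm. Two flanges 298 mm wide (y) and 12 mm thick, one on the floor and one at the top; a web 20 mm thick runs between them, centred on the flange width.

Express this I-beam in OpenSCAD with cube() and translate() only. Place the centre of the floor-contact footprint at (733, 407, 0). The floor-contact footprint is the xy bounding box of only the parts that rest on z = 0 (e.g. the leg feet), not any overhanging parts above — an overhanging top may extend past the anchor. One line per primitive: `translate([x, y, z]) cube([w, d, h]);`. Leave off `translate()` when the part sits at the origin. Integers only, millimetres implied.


translate([320, 258, 0]) cube([826, 298, 12]);
translate([320, 397, 12]) cube([826, 20, 251]);
translate([320, 258, 263]) cube([826, 298, 12]);


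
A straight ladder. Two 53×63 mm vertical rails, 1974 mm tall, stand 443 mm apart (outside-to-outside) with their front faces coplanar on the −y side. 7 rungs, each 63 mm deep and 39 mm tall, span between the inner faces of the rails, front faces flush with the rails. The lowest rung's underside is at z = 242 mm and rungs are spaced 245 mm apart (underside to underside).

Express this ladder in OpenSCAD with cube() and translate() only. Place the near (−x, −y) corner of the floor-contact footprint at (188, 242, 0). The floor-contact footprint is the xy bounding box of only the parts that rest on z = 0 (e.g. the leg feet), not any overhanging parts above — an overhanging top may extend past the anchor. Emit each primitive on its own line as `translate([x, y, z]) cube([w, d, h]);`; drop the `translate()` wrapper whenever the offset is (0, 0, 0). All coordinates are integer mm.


translate([188, 242, 0]) cube([53, 63, 1974]);
translate([578, 242, 0]) cube([53, 63, 1974]);
translate([241, 242, 242]) cube([337, 63, 39]);
translate([241, 242, 487]) cube([337, 63, 39]);
translate([241, 242, 732]) cube([337, 63, 39]);
translate([241, 242, 977]) cube([337, 63, 39]);
translate([241, 242, 1222]) cube([337, 63, 39]);
translate([241, 242, 1467]) cube([337, 63, 39]);
translate([241, 242, 1712]) cube([337, 63, 39]);


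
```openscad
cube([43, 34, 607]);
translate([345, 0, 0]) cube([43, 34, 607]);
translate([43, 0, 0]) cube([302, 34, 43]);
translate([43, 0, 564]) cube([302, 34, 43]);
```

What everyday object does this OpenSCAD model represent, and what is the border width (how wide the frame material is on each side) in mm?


A picture frame. The border width is 43 mm.

Four thin pieces enclosing a rectangular opening — a picture frame. The two full-height stiles are 607 mm tall; the top rail sits at z = 564 and is 43 mm tall, so the border above the opening is 607 − 564 = 43 mm, matching the stile x-width.


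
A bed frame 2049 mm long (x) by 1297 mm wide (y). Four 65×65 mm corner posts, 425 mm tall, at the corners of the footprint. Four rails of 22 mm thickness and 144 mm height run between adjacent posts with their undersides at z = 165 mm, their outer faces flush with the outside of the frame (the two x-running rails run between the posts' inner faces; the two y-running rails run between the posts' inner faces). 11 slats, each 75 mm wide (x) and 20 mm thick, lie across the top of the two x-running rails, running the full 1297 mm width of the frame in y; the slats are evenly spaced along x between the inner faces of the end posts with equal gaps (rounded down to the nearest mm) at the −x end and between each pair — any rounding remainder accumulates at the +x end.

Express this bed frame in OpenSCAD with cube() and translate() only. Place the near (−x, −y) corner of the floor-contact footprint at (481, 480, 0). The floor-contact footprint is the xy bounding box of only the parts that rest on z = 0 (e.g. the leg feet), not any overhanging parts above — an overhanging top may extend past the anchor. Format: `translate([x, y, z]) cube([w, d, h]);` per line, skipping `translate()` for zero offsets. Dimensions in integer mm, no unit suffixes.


translate([481, 480, 0]) cube([65, 65, 425]);
translate([481, 1712, 0]) cube([65, 65, 425]);
translate([2465, 480, 0]) cube([65, 65, 425]);
translate([2465, 1712, 0]) cube([65, 65, 425]);
translate([546, 480, 165]) cube([1919, 22, 144]);
translate([546, 1755, 165]) cube([1919, 22, 144]);
translate([481, 545, 165]) cube([22, 1167, 144]);
translate([2508, 545, 165]) cube([22, 1167, 144]);
translate([637, 480, 309]) cube([75, 1297, 20]);
translate([803, 480, 309]) cube([75, 1297, 20]);
translate([969, 480, 309]) cube([75, 1297, 20]);
translate([1135, 480, 309]) cube([75, 1297, 20]);
translate([1301, 480, 309]) cube([75, 1297, 20]);
translate([1467, 480, 309]) cube([75, 1297, 20]);
translate([1633, 480, 309]) cube([75, 1297, 20]);
translate([1799, 480, 309]) cube([75, 1297, 20]);
translate([1965, 480, 309]) cube([75, 1297, 20]);
translate([2131, 480, 309]) cube([75, 1297, 20]);
translate([2297, 480, 309]) cube([75, 1297, 20]);


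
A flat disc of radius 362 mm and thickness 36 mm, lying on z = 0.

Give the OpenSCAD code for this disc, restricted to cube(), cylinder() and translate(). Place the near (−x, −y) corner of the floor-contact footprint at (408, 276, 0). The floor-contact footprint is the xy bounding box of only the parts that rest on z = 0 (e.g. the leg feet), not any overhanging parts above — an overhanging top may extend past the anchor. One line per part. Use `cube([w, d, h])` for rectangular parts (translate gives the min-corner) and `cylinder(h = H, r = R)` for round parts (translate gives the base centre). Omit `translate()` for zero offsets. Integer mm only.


translate([770, 638, 0]) cylinder(h = 36, r = 362);


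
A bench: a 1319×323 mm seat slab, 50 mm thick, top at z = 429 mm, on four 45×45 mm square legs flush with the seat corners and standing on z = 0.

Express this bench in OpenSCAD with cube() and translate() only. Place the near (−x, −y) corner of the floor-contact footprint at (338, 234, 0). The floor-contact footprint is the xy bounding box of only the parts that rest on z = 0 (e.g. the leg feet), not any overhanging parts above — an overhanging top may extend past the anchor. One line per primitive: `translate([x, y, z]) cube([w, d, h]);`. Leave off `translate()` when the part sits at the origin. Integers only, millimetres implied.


// leg_h = 429 − 50 = 379
translate([338, 234, 379]) cube([1319, 323, 50]);
translate([338, 234, 0]) cube([45, 45, 379]);
translate([338, 512, 0]) cube([45, 45, 379]);
translate([1612, 234, 0]) cube([45, 45, 379]);
translate([1612, 512, 0]) cube([45, 45, 379]);


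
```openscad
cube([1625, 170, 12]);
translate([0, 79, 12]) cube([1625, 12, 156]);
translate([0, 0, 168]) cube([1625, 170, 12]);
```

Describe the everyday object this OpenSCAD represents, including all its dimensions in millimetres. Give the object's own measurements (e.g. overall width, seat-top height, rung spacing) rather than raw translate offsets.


An I-beam lying along x, 1625 mm long. Overall section height 180 mm. Two flanges 170 mm wide (y) and 12 mm thick, one on the floor and one at the top; a web 12 mm thick runs between them, centred on the flange width.


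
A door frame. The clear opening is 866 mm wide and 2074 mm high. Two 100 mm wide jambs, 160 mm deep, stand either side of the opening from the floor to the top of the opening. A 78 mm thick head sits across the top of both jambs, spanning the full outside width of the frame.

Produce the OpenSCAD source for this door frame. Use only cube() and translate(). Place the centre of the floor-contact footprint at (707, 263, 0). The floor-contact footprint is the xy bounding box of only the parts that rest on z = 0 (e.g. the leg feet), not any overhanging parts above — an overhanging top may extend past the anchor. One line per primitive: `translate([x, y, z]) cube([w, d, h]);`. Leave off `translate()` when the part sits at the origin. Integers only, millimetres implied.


translate([174, 183, 0]) cube([100, 160, 2074]);
translate([1140, 183, 0]) cube([100, 160, 2074]);
translate([174, 183, 2074]) cube([1066, 160, 78]);


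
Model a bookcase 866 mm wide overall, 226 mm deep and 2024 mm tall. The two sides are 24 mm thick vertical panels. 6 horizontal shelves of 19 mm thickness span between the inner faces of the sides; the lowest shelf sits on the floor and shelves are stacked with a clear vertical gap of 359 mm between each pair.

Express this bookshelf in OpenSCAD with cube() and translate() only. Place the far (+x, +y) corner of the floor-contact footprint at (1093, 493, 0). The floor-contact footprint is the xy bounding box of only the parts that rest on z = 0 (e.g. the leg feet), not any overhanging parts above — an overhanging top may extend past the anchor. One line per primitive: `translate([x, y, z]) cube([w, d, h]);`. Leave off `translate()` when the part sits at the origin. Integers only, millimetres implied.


translate([227, 267, 0]) cube([24, 226, 2024]);
translate([1069, 267, 0]) cube([24, 226, 2024]);
translate([251, 267, 0]) cube([818, 226, 19]);
translate([251, 267, 378]) cube([818, 226, 19]);
translate([251, 267, 756]) cube([818, 226, 19]);
translate([251, 267, 1134]) cube([818, 226, 19]);
translate([251, 267, 1512]) cube([818, 226, 19]);
translate([251, 267, 1890]) cube([818, 226, 19]);


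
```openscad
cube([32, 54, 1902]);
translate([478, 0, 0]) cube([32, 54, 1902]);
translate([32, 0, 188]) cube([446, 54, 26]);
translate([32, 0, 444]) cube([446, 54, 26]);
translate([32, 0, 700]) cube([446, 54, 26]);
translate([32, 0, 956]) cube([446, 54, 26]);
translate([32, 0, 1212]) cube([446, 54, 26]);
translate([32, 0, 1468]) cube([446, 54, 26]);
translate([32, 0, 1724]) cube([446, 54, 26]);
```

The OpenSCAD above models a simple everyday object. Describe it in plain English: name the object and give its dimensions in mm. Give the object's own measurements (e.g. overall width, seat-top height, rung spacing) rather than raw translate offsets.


A straight ladder. Two 32×54 mm vertical rails, 1902 mm tall, stand 510 mm apart (outside-to-outside) with their front faces coplanar on the −y side. 7 rungs, each 54 mm deep and 26 mm tall, span between the inner faces of the rails, front faces flush with the rails. The lowest rung's underside is at z = 188 mm and rungs are spaced 256 mm apart (underside to underside).
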